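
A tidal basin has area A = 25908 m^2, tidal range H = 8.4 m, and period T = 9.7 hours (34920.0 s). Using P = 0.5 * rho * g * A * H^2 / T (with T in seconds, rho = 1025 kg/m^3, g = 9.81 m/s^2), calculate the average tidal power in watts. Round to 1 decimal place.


Convert period to seconds: T = 9.7 * 3600 = 34920.0 s
H^2 = 8.4^2 = 70.56
P = 0.5 * rho * g * A * H^2 / T
P = 0.5 * 1025 * 9.81 * 25908 * 70.56 / 34920.0
P = 263197.1 W

263197.1


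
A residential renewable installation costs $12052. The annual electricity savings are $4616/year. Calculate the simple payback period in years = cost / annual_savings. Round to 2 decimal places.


Simple payback period = initial cost / annual savings
Payback = 12052 / 4616
Payback = 2.61 years

2.61


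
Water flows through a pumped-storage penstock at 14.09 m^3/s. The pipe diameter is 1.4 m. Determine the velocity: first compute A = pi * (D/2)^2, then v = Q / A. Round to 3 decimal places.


Compute pipe cross-sectional area:
  A = pi * (D/2)^2 = pi * (1.4/2)^2 = 1.5394 m^2
Calculate velocity:
  v = Q / A = 14.09 / 1.5394
  v = 9.153 m/s

9.153


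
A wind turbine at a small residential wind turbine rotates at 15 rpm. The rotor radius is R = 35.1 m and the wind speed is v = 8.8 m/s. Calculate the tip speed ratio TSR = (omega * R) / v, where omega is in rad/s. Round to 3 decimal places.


Convert rotational speed to rad/s:
  omega = 15 * 2 * pi / 60 = 1.5708 rad/s
Compute tip speed:
  v_tip = omega * R = 1.5708 * 35.1 = 55.135 m/s
Tip speed ratio:
  TSR = v_tip / v_wind = 55.135 / 8.8 = 6.265

6.265


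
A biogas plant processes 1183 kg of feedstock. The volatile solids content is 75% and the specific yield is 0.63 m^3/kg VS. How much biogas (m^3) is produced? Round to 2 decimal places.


Compute volatile solids:
  VS = mass * VS_fraction = 1183 * 0.75 = 887.25 kg
Calculate biogas volume:
  Biogas = VS * specific_yield = 887.25 * 0.63
  Biogas = 558.97 m^3

558.97


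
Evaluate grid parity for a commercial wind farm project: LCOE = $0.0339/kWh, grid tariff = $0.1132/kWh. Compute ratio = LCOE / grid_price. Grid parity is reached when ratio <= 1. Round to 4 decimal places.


Compare LCOE to grid price:
  LCOE = $0.0339/kWh, Grid price = $0.1132/kWh
  Ratio = LCOE / grid_price = 0.0339 / 0.1132 = 0.2995
  Grid parity achieved (ratio <= 1)? yes

0.2995


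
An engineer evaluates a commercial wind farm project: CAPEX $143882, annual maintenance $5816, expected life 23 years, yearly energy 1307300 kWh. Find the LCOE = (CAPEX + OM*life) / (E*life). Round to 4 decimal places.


Total cost = CAPEX + OM * lifetime = 143882 + 5816 * 23 = 143882 + 133768 = 277650
Total generation = annual * lifetime = 1307300 * 23 = 30067900 kWh
LCOE = 277650 / 30067900
LCOE = 0.0092 $/kWh

0.0092


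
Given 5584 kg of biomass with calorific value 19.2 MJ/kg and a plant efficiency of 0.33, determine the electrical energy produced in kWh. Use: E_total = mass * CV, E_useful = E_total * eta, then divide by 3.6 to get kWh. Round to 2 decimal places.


Total energy = mass * CV = 5584 * 19.2 = 107212.8 MJ
Useful energy = total * eta = 107212.8 * 0.33 = 35380.22 MJ
Convert to kWh: 35380.22 / 3.6
Useful energy = 9827.84 kWh

9827.84


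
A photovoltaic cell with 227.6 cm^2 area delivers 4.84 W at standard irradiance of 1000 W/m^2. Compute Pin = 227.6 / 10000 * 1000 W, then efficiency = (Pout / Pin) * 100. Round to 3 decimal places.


First compute the input power:
  Pin = area_cm2 / 10000 * G = 227.6 / 10000 * 1000 = 22.76 W
Then compute efficiency:
  Efficiency = (Pout / Pin) * 100 = (4.84 / 22.76) * 100
  Efficiency = 21.265%

21.265


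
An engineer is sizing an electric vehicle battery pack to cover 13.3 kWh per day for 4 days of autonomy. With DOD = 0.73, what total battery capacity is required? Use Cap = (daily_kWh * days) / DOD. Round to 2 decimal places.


Total energy needed = daily * days = 13.3 * 4 = 53.2 kWh
Account for depth of discharge:
  Cap = total_energy / DOD = 53.2 / 0.73
  Cap = 72.88 kWh

72.88


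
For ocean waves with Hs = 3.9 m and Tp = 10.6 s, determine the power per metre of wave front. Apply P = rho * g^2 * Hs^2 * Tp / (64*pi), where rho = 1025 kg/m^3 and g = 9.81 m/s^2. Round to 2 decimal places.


Apply wave power formula:
  g^2 = 9.81^2 = 96.2361
  Hs^2 = 3.9^2 = 15.21
  Numerator = rho * g^2 * Hs^2 * Tp = 1025 * 96.2361 * 15.21 * 10.6 = 15903655.5
  Denominator = 64 * pi = 201.0619
  P = 15903655.5 / 201.0619 = 79098.29 W/m

79098.29


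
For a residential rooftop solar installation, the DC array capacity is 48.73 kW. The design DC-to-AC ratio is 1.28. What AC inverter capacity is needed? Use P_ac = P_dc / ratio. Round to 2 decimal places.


The inverter AC capacity is determined by the DC/AC ratio.
Given: P_dc = 48.73 kW, DC/AC ratio = 1.28
P_ac = P_dc / ratio = 48.73 / 1.28
P_ac = 38.07 kW

38.07


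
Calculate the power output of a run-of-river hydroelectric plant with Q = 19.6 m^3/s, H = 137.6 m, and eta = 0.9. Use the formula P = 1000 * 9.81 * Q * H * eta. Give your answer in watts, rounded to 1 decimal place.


Apply the hydropower formula P = rho * g * Q * H * eta
rho * g = 1000 * 9.81 = 9810.0
P = 9810.0 * 19.6 * 137.6 * 0.9
P = 23811459.8 W

23811459.8


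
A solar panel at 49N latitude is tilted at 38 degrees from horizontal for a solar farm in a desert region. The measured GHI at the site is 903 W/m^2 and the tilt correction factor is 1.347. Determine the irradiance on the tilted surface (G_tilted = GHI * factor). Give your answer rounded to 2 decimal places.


Identify the given values:
  GHI = 903 W/m^2, tilt correction factor = 1.347
Apply the formula G_tilted = GHI * factor:
  G_tilted = 903 * 1.347
  G_tilted = 1216.34 W/m^2

1216.34


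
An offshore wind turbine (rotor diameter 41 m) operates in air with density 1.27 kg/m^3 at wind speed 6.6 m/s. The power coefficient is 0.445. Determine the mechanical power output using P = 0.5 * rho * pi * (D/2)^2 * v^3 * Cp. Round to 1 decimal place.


Step 1 -- Compute swept area:
  A = pi * (D/2)^2 = pi * (41/2)^2 = 1320.25 m^2
Step 2 -- Apply wind power equation:
  P = 0.5 * rho * A * v^3 * Cp
  v^3 = 6.6^3 = 287.496
  P = 0.5 * 1.27 * 1320.25 * 287.496 * 0.445
  P = 107256.4 W

107256.4


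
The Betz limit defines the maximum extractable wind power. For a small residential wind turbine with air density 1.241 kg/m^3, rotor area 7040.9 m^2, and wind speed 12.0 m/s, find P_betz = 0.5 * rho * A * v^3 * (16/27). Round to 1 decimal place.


The Betz coefficient Cp_max = 16/27 = 0.5926
v^3 = 12.0^3 = 1728.0
P_betz = 0.5 * rho * A * v^3 * Cp_max
P_betz = 0.5 * 1.241 * 7040.9 * 1728.0 * 0.5926
P_betz = 4473731.5 W

4473731.5


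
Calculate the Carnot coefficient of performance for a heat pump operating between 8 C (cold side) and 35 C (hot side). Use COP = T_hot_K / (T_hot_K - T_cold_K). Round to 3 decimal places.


Convert to Kelvin:
  T_hot = 35 + 273.15 = 308.15 K
  T_cold = 8 + 273.15 = 281.15 K
Apply Carnot COP formula:
  COP = T_hot_K / (T_hot_K - T_cold_K) = 308.15 / 27.0
  COP = 11.413

11.413


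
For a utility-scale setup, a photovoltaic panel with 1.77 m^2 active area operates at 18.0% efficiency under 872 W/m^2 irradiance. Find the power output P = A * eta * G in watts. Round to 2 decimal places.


Use the solar power formula P = A * eta * G.
Given: A = 1.77 m^2, eta = 0.18, G = 872 W/m^2
P = 1.77 * 0.18 * 872
P = 277.82 W

277.82


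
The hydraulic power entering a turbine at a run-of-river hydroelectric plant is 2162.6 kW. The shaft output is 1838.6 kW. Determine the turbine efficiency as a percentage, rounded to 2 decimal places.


Turbine efficiency = (output power / input power) * 100
eta = (1838.6 / 2162.6) * 100
eta = 85.02%

85.02


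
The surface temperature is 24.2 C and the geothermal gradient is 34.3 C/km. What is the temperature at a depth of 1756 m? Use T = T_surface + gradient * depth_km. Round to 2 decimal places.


Convert depth to km: 1756 / 1000 = 1.756 km
Temperature increase = gradient * depth_km = 34.3 * 1.756 = 60.23 C
Temperature at depth = T_surface + delta_T = 24.2 + 60.23
T = 84.43 C

84.43


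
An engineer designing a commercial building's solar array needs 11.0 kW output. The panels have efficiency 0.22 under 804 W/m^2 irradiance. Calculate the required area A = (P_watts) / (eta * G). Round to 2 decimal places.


Convert target power to watts: P = 11.0 * 1000 = 11000.0 W
Compute denominator: eta * G = 0.22 * 804 = 176.88
Required area A = P / (eta * G) = 11000.0 / 176.88
A = 62.19 m^2

62.19


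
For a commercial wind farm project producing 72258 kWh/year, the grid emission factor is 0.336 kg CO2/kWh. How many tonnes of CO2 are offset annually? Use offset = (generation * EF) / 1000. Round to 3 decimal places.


CO2 offset in kg = generation * emission_factor
CO2 offset = 72258 * 0.336 = 24278.69 kg
Convert to tonnes:
  CO2 offset = 24278.69 / 1000 = 24.279 tonnes

24.279


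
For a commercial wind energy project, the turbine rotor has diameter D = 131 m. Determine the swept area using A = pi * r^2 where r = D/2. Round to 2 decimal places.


Compute the rotor radius:
  r = D / 2 = 131 / 2 = 65.5 m
Calculate swept area:
  A = pi * r^2 = pi * 65.5^2
  A = 13478.22 m^2

13478.22


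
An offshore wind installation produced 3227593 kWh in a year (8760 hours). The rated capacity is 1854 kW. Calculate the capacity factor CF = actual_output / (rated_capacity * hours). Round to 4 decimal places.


Capacity factor = actual output / maximum possible output
Maximum possible = rated * hours = 1854 * 8760 = 16241040 kWh
CF = 3227593 / 16241040
CF = 0.1987

0.1987


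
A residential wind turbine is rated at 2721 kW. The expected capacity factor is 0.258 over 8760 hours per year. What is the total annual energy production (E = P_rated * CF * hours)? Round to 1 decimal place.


Annual energy = rated_kW * capacity_factor * hours_per_year
Given: P_rated = 2721 kW, CF = 0.258, hours = 8760
E = 2721 * 0.258 * 8760
E = 6149677.7 kWh

6149677.7


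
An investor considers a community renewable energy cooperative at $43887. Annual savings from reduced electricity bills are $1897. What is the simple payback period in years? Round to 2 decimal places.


Simple payback period = initial cost / annual savings
Payback = 43887 / 1897
Payback = 23.13 years

23.13


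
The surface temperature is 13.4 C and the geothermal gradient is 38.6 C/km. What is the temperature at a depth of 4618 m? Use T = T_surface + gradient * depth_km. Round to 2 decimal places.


Convert depth to km: 4618 / 1000 = 4.618 km
Temperature increase = gradient * depth_km = 38.6 * 4.618 = 178.25 C
Temperature at depth = T_surface + delta_T = 13.4 + 178.25
T = 191.65 C

191.65


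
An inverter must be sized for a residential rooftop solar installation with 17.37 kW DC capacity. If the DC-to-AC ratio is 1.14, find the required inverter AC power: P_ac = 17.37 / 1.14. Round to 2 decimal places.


The inverter AC capacity is determined by the DC/AC ratio.
Given: P_dc = 17.37 kW, DC/AC ratio = 1.14
P_ac = P_dc / ratio = 17.37 / 1.14
P_ac = 15.24 kW

15.24


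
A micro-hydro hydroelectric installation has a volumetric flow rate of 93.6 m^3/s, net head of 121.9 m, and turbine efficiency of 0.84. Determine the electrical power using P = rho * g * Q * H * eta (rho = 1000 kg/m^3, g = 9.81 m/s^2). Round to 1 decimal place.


Apply the hydropower formula P = rho * g * Q * H * eta
rho * g = 1000 * 9.81 = 9810.0
P = 9810.0 * 93.6 * 121.9 * 0.84
P = 94021645.5 W

94021645.5


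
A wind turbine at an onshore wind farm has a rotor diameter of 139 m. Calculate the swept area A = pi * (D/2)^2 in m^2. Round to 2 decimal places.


Compute the rotor radius:
  r = D / 2 = 139 / 2 = 69.5 m
Calculate swept area:
  A = pi * r^2 = pi * 69.5^2
  A = 15174.68 m^2

15174.68


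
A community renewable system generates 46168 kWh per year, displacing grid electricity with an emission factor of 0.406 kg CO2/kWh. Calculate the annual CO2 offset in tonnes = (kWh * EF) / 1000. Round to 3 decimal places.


CO2 offset in kg = generation * emission_factor
CO2 offset = 46168 * 0.406 = 18744.21 kg
Convert to tonnes:
  CO2 offset = 18744.21 / 1000 = 18.744 tonnes

18.744


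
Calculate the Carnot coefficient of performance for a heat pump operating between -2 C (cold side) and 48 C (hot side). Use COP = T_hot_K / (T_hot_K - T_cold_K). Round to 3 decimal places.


Convert to Kelvin:
  T_hot = 48 + 273.15 = 321.15 K
  T_cold = -2 + 273.15 = 271.15 K
Apply Carnot COP formula:
  COP = T_hot_K / (T_hot_K - T_cold_K) = 321.15 / 50.0
  COP = 6.423

6.423


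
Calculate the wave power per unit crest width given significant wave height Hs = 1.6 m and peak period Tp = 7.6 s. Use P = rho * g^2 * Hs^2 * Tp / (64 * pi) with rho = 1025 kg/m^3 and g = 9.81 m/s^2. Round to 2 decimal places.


Apply wave power formula:
  g^2 = 9.81^2 = 96.2361
  Hs^2 = 1.6^2 = 2.56
  Numerator = rho * g^2 * Hs^2 * Tp = 1025 * 96.2361 * 2.56 * 7.6 = 1919178.8
  Denominator = 64 * pi = 201.0619
  P = 1919178.8 / 201.0619 = 9545.21 W/m

9545.21


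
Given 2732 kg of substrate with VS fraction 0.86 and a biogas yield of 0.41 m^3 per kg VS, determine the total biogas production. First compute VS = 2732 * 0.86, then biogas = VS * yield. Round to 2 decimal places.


Compute volatile solids:
  VS = mass * VS_fraction = 2732 * 0.86 = 2349.52 kg
Calculate biogas volume:
  Biogas = VS * specific_yield = 2349.52 * 0.41
  Biogas = 963.30 m^3

963.30


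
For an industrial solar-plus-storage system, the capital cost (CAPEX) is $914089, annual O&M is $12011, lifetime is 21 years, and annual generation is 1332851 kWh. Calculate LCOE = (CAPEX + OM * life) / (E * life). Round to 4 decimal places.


Total cost = CAPEX + OM * lifetime = 914089 + 12011 * 21 = 914089 + 252231 = 1166320
Total generation = annual * lifetime = 1332851 * 21 = 27989871 kWh
LCOE = 1166320 / 27989871
LCOE = 0.0417 $/kWh

0.0417


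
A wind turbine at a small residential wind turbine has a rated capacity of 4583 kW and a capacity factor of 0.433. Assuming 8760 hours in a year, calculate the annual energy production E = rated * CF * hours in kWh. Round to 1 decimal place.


Annual energy = rated_kW * capacity_factor * hours_per_year
Given: P_rated = 4583 kW, CF = 0.433, hours = 8760
E = 4583 * 0.433 * 8760
E = 17383685.6 kWh

17383685.6


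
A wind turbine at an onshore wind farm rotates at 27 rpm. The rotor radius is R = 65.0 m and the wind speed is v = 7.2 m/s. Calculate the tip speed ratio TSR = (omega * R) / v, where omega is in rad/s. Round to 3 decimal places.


Convert rotational speed to rad/s:
  omega = 27 * 2 * pi / 60 = 2.8274 rad/s
Compute tip speed:
  v_tip = omega * R = 2.8274 * 65.0 = 183.783 m/s
Tip speed ratio:
  TSR = v_tip / v_wind = 183.783 / 7.2 = 25.525

25.525


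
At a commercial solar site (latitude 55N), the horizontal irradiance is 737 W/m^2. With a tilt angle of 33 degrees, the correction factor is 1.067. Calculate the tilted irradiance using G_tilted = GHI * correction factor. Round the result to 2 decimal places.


Identify the given values:
  GHI = 737 W/m^2, tilt correction factor = 1.067
Apply the formula G_tilted = GHI * factor:
  G_tilted = 737 * 1.067
  G_tilted = 786.38 W/m^2

786.38


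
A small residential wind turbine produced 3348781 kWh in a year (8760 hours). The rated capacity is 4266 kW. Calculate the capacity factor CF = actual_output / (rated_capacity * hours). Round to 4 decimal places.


Capacity factor = actual output / maximum possible output
Maximum possible = rated * hours = 4266 * 8760 = 37370160 kWh
CF = 3348781 / 37370160
CF = 0.0896

0.0896


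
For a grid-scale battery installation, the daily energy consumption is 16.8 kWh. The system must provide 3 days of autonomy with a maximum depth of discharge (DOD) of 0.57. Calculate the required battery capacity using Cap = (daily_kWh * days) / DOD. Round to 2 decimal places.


Total energy needed = daily * days = 16.8 * 3 = 50.4 kWh
Account for depth of discharge:
  Cap = total_energy / DOD = 50.4 / 0.57
  Cap = 88.42 kWh

88.42


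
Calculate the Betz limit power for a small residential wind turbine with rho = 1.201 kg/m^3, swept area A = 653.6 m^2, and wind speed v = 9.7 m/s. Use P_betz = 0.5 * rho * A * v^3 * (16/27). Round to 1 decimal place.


The Betz coefficient Cp_max = 16/27 = 0.5926
v^3 = 9.7^3 = 912.673
P_betz = 0.5 * rho * A * v^3 * Cp_max
P_betz = 0.5 * 1.201 * 653.6 * 912.673 * 0.5926
P_betz = 212273.8 W

212273.8


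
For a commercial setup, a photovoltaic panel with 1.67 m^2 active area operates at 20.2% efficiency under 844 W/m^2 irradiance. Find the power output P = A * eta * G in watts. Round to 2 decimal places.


Use the solar power formula P = A * eta * G.
Given: A = 1.67 m^2, eta = 0.202, G = 844 W/m^2
P = 1.67 * 0.202 * 844
P = 284.71 W

284.71


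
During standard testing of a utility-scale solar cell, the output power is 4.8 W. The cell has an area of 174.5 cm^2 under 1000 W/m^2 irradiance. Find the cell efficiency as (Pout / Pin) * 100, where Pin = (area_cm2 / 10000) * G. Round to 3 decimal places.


First compute the input power:
  Pin = area_cm2 / 10000 * G = 174.5 / 10000 * 1000 = 17.45 W
Then compute efficiency:
  Efficiency = (Pout / Pin) * 100 = (4.8 / 17.45) * 100
  Efficiency = 27.507%

27.507


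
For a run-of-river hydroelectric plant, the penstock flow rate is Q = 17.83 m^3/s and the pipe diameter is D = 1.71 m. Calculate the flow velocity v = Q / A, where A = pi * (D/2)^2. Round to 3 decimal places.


Compute pipe cross-sectional area:
  A = pi * (D/2)^2 = pi * (1.71/2)^2 = 2.2966 m^2
Calculate velocity:
  v = Q / A = 17.83 / 2.2966
  v = 7.764 m/s

7.764


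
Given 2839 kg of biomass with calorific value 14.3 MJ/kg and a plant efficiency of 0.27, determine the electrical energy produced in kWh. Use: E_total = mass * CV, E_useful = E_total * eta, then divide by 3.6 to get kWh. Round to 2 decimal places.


Total energy = mass * CV = 2839 * 14.3 = 40597.7 MJ
Useful energy = total * eta = 40597.7 * 0.27 = 10961.38 MJ
Convert to kWh: 10961.38 / 3.6
Useful energy = 3044.83 kWh

3044.83


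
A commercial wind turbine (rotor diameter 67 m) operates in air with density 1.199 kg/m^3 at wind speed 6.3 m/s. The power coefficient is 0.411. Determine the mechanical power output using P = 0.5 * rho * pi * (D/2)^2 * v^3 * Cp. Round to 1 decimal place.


Step 1 -- Compute swept area:
  A = pi * (D/2)^2 = pi * (67/2)^2 = 3525.65 m^2
Step 2 -- Apply wind power equation:
  P = 0.5 * rho * A * v^3 * Cp
  v^3 = 6.3^3 = 250.047
  P = 0.5 * 1.199 * 3525.65 * 250.047 * 0.411
  P = 217216.2 W

217216.2


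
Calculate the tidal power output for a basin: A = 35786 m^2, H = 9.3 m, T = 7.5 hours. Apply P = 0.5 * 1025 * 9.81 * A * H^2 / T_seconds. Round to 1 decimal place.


Convert period to seconds: T = 7.5 * 3600 = 27000.0 s
H^2 = 9.3^2 = 86.49
P = 0.5 * rho * g * A * H^2 / T
P = 0.5 * 1025 * 9.81 * 35786 * 86.49 / 27000.0
P = 576339.2 W

576339.2


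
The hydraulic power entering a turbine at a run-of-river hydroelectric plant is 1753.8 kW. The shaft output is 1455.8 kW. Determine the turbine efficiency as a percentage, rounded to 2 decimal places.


Turbine efficiency = (output power / input power) * 100
eta = (1455.8 / 1753.8) * 100
eta = 83.01%

83.01


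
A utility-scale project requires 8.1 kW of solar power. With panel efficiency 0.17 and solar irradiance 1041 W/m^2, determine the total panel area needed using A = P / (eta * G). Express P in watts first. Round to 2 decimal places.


Convert target power to watts: P = 8.1 * 1000 = 8100.0 W
Compute denominator: eta * G = 0.17 * 1041 = 176.97
Required area A = P / (eta * G) = 8100.0 / 176.97
A = 45.77 m^2

45.77


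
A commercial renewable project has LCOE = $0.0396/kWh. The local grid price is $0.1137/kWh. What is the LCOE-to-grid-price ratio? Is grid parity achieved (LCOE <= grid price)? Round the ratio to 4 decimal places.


Compare LCOE to grid price:
  LCOE = $0.0396/kWh, Grid price = $0.1137/kWh
  Ratio = LCOE / grid_price = 0.0396 / 0.1137 = 0.3483
  Grid parity achieved (ratio <= 1)? yes

0.3483


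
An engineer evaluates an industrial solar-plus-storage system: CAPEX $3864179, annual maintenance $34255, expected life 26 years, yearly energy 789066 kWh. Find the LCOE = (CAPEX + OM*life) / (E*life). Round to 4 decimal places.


Total cost = CAPEX + OM * lifetime = 3864179 + 34255 * 26 = 3864179 + 890630 = 4754809
Total generation = annual * lifetime = 789066 * 26 = 20515716 kWh
LCOE = 4754809 / 20515716
LCOE = 0.2318 $/kWh

0.2318


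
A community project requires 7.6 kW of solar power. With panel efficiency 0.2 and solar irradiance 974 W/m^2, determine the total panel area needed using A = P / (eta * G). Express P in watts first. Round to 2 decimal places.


Convert target power to watts: P = 7.6 * 1000 = 7600.0 W
Compute denominator: eta * G = 0.2 * 974 = 194.8
Required area A = P / (eta * G) = 7600.0 / 194.8
A = 39.01 m^2

39.01


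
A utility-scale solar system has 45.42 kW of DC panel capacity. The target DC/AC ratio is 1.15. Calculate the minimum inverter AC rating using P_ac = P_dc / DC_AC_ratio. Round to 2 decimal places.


The inverter AC capacity is determined by the DC/AC ratio.
Given: P_dc = 45.42 kW, DC/AC ratio = 1.15
P_ac = P_dc / ratio = 45.42 / 1.15
P_ac = 39.50 kW

39.50


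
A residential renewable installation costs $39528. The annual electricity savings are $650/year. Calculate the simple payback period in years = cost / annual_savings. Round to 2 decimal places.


Simple payback period = initial cost / annual savings
Payback = 39528 / 650
Payback = 60.81 years

60.81


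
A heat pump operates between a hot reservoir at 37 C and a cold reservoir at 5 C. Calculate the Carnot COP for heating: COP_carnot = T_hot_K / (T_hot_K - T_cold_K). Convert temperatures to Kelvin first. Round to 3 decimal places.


Convert to Kelvin:
  T_hot = 37 + 273.15 = 310.15 K
  T_cold = 5 + 273.15 = 278.15 K
Apply Carnot COP formula:
  COP = T_hot_K / (T_hot_K - T_cold_K) = 310.15 / 32.0
  COP = 9.692

9.692


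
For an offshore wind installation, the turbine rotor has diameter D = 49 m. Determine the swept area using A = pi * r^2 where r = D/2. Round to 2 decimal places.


Compute the rotor radius:
  r = D / 2 = 49 / 2 = 24.5 m
Calculate swept area:
  A = pi * r^2 = pi * 24.5^2
  A = 1885.74 m^2

1885.74


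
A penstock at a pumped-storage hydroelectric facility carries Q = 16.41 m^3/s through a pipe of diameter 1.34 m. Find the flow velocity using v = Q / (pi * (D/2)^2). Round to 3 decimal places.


Compute pipe cross-sectional area:
  A = pi * (D/2)^2 = pi * (1.34/2)^2 = 1.4103 m^2
Calculate velocity:
  v = Q / A = 16.41 / 1.4103
  v = 11.636 m/s

11.636


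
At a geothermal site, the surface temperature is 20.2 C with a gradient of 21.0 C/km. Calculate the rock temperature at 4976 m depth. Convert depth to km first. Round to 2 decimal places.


Convert depth to km: 4976 / 1000 = 4.976 km
Temperature increase = gradient * depth_km = 21.0 * 4.976 = 104.5 C
Temperature at depth = T_surface + delta_T = 20.2 + 104.5
T = 124.70 C

124.70


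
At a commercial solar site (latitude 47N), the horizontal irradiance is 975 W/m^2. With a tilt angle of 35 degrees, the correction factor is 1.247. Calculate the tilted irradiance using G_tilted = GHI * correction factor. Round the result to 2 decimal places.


Identify the given values:
  GHI = 975 W/m^2, tilt correction factor = 1.247
Apply the formula G_tilted = GHI * factor:
  G_tilted = 975 * 1.247
  G_tilted = 1215.83 W/m^2

1215.83


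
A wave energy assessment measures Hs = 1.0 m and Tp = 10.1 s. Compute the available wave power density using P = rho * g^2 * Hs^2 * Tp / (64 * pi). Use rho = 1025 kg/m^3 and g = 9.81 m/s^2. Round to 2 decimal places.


Apply wave power formula:
  g^2 = 9.81^2 = 96.2361
  Hs^2 = 1.0^2 = 1.0
  Numerator = rho * g^2 * Hs^2 * Tp = 1025 * 96.2361 * 1.0 * 10.1 = 996284.23
  Denominator = 64 * pi = 201.0619
  P = 996284.23 / 201.0619 = 4955.11 W/m

4955.11


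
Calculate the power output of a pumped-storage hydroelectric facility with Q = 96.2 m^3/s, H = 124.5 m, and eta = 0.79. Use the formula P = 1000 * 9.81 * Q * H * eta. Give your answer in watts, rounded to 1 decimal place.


Apply the hydropower formula P = rho * g * Q * H * eta
rho * g = 1000 * 9.81 = 9810.0
P = 9810.0 * 96.2 * 124.5 * 0.79
P = 92819777.3 W

92819777.3


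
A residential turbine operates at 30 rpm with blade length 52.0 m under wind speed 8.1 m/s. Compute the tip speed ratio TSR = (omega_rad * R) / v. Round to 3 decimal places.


Convert rotational speed to rad/s:
  omega = 30 * 2 * pi / 60 = 3.1416 rad/s
Compute tip speed:
  v_tip = omega * R = 3.1416 * 52.0 = 163.363 m/s
Tip speed ratio:
  TSR = v_tip / v_wind = 163.363 / 8.1 = 20.168

20.168


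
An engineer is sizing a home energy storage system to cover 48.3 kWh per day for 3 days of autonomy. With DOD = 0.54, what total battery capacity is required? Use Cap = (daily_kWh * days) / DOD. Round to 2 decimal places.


Total energy needed = daily * days = 48.3 * 3 = 144.9 kWh
Account for depth of discharge:
  Cap = total_energy / DOD = 144.9 / 0.54
  Cap = 268.33 kWh

268.33


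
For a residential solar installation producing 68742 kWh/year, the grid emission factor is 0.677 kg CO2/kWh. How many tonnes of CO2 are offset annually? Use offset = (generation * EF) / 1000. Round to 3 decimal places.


CO2 offset in kg = generation * emission_factor
CO2 offset = 68742 * 0.677 = 46538.33 kg
Convert to tonnes:
  CO2 offset = 46538.33 / 1000 = 46.538 tonnes

46.538


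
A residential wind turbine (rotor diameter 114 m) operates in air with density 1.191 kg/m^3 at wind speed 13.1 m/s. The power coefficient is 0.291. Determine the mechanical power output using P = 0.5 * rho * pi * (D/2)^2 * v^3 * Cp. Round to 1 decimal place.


Step 1 -- Compute swept area:
  A = pi * (D/2)^2 = pi * (114/2)^2 = 10207.03 m^2
Step 2 -- Apply wind power equation:
  P = 0.5 * rho * A * v^3 * Cp
  v^3 = 13.1^3 = 2248.091
  P = 0.5 * 1.191 * 10207.03 * 2248.091 * 0.291
  P = 3976383.2 W

3976383.2


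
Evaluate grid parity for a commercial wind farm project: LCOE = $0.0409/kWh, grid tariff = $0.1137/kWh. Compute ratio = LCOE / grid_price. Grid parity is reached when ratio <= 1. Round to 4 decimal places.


Compare LCOE to grid price:
  LCOE = $0.0409/kWh, Grid price = $0.1137/kWh
  Ratio = LCOE / grid_price = 0.0409 / 0.1137 = 0.3597
  Grid parity achieved (ratio <= 1)? yes

0.3597


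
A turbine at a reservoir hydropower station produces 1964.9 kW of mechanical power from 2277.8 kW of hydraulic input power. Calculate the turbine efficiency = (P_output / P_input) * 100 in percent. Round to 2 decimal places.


Turbine efficiency = (output power / input power) * 100
eta = (1964.9 / 2277.8) * 100
eta = 86.26%

86.26


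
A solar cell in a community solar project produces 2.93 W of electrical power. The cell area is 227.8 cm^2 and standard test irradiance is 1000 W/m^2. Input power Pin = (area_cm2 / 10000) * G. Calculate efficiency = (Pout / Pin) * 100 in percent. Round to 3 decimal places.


First compute the input power:
  Pin = area_cm2 / 10000 * G = 227.8 / 10000 * 1000 = 22.78 W
Then compute efficiency:
  Efficiency = (Pout / Pin) * 100 = (2.93 / 22.78) * 100
  Efficiency = 12.862%

12.862


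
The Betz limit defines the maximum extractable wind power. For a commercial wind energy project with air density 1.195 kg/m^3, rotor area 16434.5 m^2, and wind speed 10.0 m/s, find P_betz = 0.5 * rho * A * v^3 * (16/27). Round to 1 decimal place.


The Betz coefficient Cp_max = 16/27 = 0.5926
v^3 = 10.0^3 = 1000.0
P_betz = 0.5 * rho * A * v^3 * Cp_max
P_betz = 0.5 * 1.195 * 16434.5 * 1000.0 * 0.5926
P_betz = 5819030.4 W

5819030.4


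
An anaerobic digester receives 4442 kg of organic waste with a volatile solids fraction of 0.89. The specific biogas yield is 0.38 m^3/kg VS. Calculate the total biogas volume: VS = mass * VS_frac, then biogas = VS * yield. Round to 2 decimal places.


Compute volatile solids:
  VS = mass * VS_fraction = 4442 * 0.89 = 3953.38 kg
Calculate biogas volume:
  Biogas = VS * specific_yield = 3953.38 * 0.38
  Biogas = 1502.28 m^3

1502.28


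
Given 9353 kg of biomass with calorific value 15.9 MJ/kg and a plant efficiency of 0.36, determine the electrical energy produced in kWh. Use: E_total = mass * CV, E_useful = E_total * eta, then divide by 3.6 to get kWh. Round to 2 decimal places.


Total energy = mass * CV = 9353 * 15.9 = 148712.7 MJ
Useful energy = total * eta = 148712.7 * 0.36 = 53536.57 MJ
Convert to kWh: 53536.57 / 3.6
Useful energy = 14871.27 kWh

14871.27


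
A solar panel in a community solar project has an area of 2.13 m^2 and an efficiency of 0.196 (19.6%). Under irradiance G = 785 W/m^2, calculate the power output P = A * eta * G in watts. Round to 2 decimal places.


Use the solar power formula P = A * eta * G.
Given: A = 2.13 m^2, eta = 0.196, G = 785 W/m^2
P = 2.13 * 0.196 * 785
P = 327.72 W

327.72


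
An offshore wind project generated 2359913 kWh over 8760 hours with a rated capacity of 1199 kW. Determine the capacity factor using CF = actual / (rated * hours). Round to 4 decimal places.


Capacity factor = actual output / maximum possible output
Maximum possible = rated * hours = 1199 * 8760 = 10503240 kWh
CF = 2359913 / 10503240
CF = 0.2247

0.2247


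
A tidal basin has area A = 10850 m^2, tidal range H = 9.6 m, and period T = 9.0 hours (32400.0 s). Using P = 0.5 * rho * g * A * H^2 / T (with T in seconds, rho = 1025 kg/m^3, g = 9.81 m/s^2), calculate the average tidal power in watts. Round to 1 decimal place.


Convert period to seconds: T = 9.0 * 3600 = 32400.0 s
H^2 = 9.6^2 = 92.16
P = 0.5 * rho * g * A * H^2 / T
P = 0.5 * 1025 * 9.81 * 10850 * 92.16 / 32400.0
P = 155163.7 W

155163.7


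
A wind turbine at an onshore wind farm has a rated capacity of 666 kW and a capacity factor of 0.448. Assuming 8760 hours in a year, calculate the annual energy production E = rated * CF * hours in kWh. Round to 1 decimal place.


Annual energy = rated_kW * capacity_factor * hours_per_year
Given: P_rated = 666 kW, CF = 0.448, hours = 8760
E = 666 * 0.448 * 8760
E = 2613703.7 kWh

2613703.7


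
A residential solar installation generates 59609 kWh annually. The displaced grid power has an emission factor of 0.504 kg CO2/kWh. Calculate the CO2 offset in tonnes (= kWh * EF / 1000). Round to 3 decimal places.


CO2 offset in kg = generation * emission_factor
CO2 offset = 59609 * 0.504 = 30042.94 kg
Convert to tonnes:
  CO2 offset = 30042.94 / 1000 = 30.043 tonnes

30.043


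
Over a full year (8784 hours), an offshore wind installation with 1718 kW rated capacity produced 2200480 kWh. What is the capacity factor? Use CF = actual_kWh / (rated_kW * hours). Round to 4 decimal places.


Capacity factor = actual output / maximum possible output
Maximum possible = rated * hours = 1718 * 8784 = 15090912 kWh
CF = 2200480 / 15090912
CF = 0.1458

0.1458


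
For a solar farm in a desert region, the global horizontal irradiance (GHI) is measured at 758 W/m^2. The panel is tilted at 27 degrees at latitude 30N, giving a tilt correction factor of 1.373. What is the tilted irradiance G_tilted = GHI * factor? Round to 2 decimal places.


Identify the given values:
  GHI = 758 W/m^2, tilt correction factor = 1.373
Apply the formula G_tilted = GHI * factor:
  G_tilted = 758 * 1.373
  G_tilted = 1040.73 W/m^2

1040.73


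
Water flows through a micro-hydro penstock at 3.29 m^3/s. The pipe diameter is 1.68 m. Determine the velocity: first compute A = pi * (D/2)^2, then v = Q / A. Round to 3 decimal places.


Compute pipe cross-sectional area:
  A = pi * (D/2)^2 = pi * (1.68/2)^2 = 2.2167 m^2
Calculate velocity:
  v = Q / A = 3.29 / 2.2167
  v = 1.484 m/s

1.484


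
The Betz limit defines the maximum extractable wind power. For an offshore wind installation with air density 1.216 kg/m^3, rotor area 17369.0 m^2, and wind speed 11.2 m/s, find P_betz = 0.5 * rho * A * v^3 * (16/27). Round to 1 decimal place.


The Betz coefficient Cp_max = 16/27 = 0.5926
v^3 = 11.2^3 = 1404.928
P_betz = 0.5 * rho * A * v^3 * Cp_max
P_betz = 0.5 * 1.216 * 17369.0 * 1404.928 * 0.5926
P_betz = 8792020.3 W

8792020.3


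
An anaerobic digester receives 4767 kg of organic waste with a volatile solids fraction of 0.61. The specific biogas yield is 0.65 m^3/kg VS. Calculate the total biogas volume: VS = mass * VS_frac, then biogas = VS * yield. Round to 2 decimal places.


Compute volatile solids:
  VS = mass * VS_fraction = 4767 * 0.61 = 2907.87 kg
Calculate biogas volume:
  Biogas = VS * specific_yield = 2907.87 * 0.65
  Biogas = 1890.12 m^3

1890.12


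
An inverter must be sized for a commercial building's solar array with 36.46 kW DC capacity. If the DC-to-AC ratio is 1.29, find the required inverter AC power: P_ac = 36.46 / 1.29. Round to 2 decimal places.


The inverter AC capacity is determined by the DC/AC ratio.
Given: P_dc = 36.46 kW, DC/AC ratio = 1.29
P_ac = P_dc / ratio = 36.46 / 1.29
P_ac = 28.26 kW

28.26


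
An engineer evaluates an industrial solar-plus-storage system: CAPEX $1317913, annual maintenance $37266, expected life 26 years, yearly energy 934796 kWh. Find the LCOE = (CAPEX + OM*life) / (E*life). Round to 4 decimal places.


Total cost = CAPEX + OM * lifetime = 1317913 + 37266 * 26 = 1317913 + 968916 = 2286829
Total generation = annual * lifetime = 934796 * 26 = 24304696 kWh
LCOE = 2286829 / 24304696
LCOE = 0.0941 $/kWh

0.0941


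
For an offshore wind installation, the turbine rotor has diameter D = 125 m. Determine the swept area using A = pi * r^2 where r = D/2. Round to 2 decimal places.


Compute the rotor radius:
  r = D / 2 = 125 / 2 = 62.5 m
Calculate swept area:
  A = pi * r^2 = pi * 62.5^2
  A = 12271.85 m^2

12271.85


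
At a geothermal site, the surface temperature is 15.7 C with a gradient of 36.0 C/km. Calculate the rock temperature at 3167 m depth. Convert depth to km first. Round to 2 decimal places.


Convert depth to km: 3167 / 1000 = 3.167 km
Temperature increase = gradient * depth_km = 36.0 * 3.167 = 114.01 C
Temperature at depth = T_surface + delta_T = 15.7 + 114.01
T = 129.71 C

129.71


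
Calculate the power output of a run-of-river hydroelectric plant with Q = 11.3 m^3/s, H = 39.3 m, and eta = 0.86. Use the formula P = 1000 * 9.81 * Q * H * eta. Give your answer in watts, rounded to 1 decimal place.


Apply the hydropower formula P = rho * g * Q * H * eta
rho * g = 1000 * 9.81 = 9810.0
P = 9810.0 * 11.3 * 39.3 * 0.86
P = 3746609.7 W

3746609.7


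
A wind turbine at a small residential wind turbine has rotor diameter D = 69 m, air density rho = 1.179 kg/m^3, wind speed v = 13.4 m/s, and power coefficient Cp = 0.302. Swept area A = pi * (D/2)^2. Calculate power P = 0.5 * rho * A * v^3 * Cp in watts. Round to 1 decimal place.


Step 1 -- Compute swept area:
  A = pi * (D/2)^2 = pi * (69/2)^2 = 3739.28 m^2
Step 2 -- Apply wind power equation:
  P = 0.5 * rho * A * v^3 * Cp
  v^3 = 13.4^3 = 2406.104
  P = 0.5 * 1.179 * 3739.28 * 2406.104 * 0.302
  P = 1601744.4 W

1601744.4


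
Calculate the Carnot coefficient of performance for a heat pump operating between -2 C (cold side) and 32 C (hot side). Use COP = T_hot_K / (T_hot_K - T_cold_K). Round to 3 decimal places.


Convert to Kelvin:
  T_hot = 32 + 273.15 = 305.15 K
  T_cold = -2 + 273.15 = 271.15 K
Apply Carnot COP formula:
  COP = T_hot_K / (T_hot_K - T_cold_K) = 305.15 / 34.0
  COP = 8.975

8.975


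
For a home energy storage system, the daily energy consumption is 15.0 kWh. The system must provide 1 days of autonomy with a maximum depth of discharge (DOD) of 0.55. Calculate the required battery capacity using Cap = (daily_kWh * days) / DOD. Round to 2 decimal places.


Total energy needed = daily * days = 15.0 * 1 = 15.0 kWh
Account for depth of discharge:
  Cap = total_energy / DOD = 15.0 / 0.55
  Cap = 27.27 kWh

27.27


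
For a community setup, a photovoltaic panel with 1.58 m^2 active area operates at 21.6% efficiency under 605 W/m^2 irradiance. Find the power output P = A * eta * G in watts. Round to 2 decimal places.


Use the solar power formula P = A * eta * G.
Given: A = 1.58 m^2, eta = 0.216, G = 605 W/m^2
P = 1.58 * 0.216 * 605
P = 206.47 W

206.47


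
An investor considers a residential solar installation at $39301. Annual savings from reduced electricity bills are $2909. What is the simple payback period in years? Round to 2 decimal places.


Simple payback period = initial cost / annual savings
Payback = 39301 / 2909
Payback = 13.51 years

13.51


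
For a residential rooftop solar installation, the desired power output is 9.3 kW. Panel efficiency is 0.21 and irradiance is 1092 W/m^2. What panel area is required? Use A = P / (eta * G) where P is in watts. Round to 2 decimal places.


Convert target power to watts: P = 9.3 * 1000 = 9300.0 W
Compute denominator: eta * G = 0.21 * 1092 = 229.32
Required area A = P / (eta * G) = 9300.0 / 229.32
A = 40.55 m^2

40.55


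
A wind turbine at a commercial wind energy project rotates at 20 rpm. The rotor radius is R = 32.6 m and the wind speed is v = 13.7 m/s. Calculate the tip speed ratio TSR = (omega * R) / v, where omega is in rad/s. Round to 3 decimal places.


Convert rotational speed to rad/s:
  omega = 20 * 2 * pi / 60 = 2.0944 rad/s
Compute tip speed:
  v_tip = omega * R = 2.0944 * 32.6 = 68.277 m/s
Tip speed ratio:
  TSR = v_tip / v_wind = 68.277 / 13.7 = 4.984

4.984


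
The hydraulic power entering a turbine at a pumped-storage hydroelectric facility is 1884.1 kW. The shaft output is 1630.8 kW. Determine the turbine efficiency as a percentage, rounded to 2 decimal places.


Turbine efficiency = (output power / input power) * 100
eta = (1630.8 / 1884.1) * 100
eta = 86.56%

86.56


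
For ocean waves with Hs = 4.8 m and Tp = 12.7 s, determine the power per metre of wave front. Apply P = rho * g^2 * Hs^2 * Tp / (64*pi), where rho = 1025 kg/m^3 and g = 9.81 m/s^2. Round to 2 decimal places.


Apply wave power formula:
  g^2 = 9.81^2 = 96.2361
  Hs^2 = 4.8^2 = 23.04
  Numerator = rho * g^2 * Hs^2 * Tp = 1025 * 96.2361 * 23.04 * 12.7 = 28863439.07
  Denominator = 64 * pi = 201.0619
  P = 28863439.07 / 201.0619 = 143554.97 W/m

143554.97


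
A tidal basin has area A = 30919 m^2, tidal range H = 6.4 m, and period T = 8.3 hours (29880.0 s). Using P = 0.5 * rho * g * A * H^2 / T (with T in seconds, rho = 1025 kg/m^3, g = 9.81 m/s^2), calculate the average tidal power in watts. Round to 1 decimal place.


Convert period to seconds: T = 8.3 * 3600 = 29880.0 s
H^2 = 6.4^2 = 40.96
P = 0.5 * rho * g * A * H^2 / T
P = 0.5 * 1025 * 9.81 * 30919 * 40.96 / 29880.0
P = 213092.3 W

213092.3


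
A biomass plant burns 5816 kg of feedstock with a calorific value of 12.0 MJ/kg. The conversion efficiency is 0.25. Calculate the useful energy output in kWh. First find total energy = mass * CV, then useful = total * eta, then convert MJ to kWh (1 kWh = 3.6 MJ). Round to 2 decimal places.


Total energy = mass * CV = 5816 * 12.0 = 69792.0 MJ
Useful energy = total * eta = 69792.0 * 0.25 = 17448.0 MJ
Convert to kWh: 17448.0 / 3.6
Useful energy = 4846.67 kWh

4846.67


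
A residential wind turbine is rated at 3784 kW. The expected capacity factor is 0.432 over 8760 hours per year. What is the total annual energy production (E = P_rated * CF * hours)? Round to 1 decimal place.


Annual energy = rated_kW * capacity_factor * hours_per_year
Given: P_rated = 3784 kW, CF = 0.432, hours = 8760
E = 3784 * 0.432 * 8760
E = 14319866.9 kWh

14319866.9


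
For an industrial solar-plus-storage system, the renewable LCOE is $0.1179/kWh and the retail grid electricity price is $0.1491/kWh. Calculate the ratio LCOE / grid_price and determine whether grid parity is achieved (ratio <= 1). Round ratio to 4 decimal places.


Compare LCOE to grid price:
  LCOE = $0.1179/kWh, Grid price = $0.1491/kWh
  Ratio = LCOE / grid_price = 0.1179 / 0.1491 = 0.7907
  Grid parity achieved (ratio <= 1)? yes

0.7907
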